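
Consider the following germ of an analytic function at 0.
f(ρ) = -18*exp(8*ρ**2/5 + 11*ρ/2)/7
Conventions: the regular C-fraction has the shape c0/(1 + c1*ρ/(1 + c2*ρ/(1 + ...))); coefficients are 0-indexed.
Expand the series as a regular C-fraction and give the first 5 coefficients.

The regular C-fraction coefficients are [-18/7, -11/2, 541/220, -378313/357060, 1934133751/2456007996].

Taylor coefficients (expand at 0): a_0 = -18/7, a_1 = -99/7, a_2 = -6021/140, a_3 = -26301/280, a_4 = -1831899/11200.
c0 = a_0 = -18/7. Peel one level at a time: if S = 1 + c*ρ/S' with S'(0) = 1, then c is the ρ-coefficient of S and S' = c*ρ/(S - 1).
S_1 = c0/f = 1 + (-11/2)*ρ + (541/40)*ρ^2 + ...; c1 = -11/2.
S_2 = c1*ρ/(S_1 - 1) = 1 + (541/220)*ρ + (378313/145200)*ρ^2 + ...; c2 = 541/220.
S_3 = c2*ρ/(S_2 - 1) = 1 + (-378313/357060)*ρ + (175830341/210730320)*ρ^2 + ...; c3 = -378313/357060.
S_4 = c3*ρ/(S_3 - 1) = 1 + (1934133751/2456007996)*ρ + ...; c4 = 1934133751/2456007996.


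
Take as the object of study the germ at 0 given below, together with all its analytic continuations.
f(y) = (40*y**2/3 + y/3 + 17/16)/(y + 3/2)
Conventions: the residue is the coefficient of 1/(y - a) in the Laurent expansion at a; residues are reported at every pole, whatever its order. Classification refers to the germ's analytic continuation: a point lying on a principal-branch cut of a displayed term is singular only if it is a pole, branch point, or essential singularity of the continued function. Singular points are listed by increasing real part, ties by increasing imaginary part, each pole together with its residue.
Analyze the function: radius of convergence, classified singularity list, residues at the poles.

Denominator factor (y + 3/2): pole of order 1 at -3/2, modulus 3/2.
The radius of convergence is the smallest modulus among the singular points: 3/2.
At the order-1 pole -3/2 set g(y) = (y - (-3/2))*f(y) = 40*y**2/3 + y/3 + 17/16.
Simple pole: residue = g(a) at a = -3/2, which is 489/16.

Radius of convergence at 0: 3/2.
At -3/2: a pole of order 1; residue 489/16.


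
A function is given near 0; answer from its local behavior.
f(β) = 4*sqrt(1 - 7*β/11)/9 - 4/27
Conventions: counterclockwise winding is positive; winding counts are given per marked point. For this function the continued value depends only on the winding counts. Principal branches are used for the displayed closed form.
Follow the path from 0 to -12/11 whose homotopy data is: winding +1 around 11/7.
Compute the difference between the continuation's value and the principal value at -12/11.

Continued minus principal equals -(8/99)*sqrt(205).

The rational part is single-valued and drops out of the difference; each branch term changes only by its own monodromy.
(4/9)*sqrt(1 - β/(11/7)): winding +1 is odd, the square root flips sign, contributing -2*(4/9)*sqrt(1 - (-12/11)/(11/7)) = -2*(4/9)*sqrt(205/121) = -(8/99)*sqrt(205).
Summing the contributions at β = -12/11 gives -(8/99)*sqrt(205).


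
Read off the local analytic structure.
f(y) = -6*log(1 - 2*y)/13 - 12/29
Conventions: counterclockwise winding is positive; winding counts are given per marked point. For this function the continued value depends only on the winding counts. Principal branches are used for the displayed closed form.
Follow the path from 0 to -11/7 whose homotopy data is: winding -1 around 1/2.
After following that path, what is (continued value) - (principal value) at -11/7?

Continued minus principal equals (12/13)*pi*i.

The rational part is single-valued and drops out of the difference; each branch term changes only by its own monodromy.
(-6/13)*log(1 - y/(1/2)): each positive loop around 1/2 adds 2*pi*i to the log, so winding -1 contributes (-6/13)*(-1)*2*pi*i = (12/13)*pi*i.
Summing the contributions at y = -11/7 gives (12/13)*pi*i.


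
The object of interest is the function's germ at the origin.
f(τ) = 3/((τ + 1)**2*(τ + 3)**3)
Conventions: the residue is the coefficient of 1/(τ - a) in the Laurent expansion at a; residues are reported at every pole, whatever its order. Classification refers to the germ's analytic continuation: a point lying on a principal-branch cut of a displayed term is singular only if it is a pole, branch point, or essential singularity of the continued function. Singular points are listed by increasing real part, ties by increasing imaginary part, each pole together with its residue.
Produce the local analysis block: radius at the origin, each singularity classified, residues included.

Denominator factor (τ + 3)^3: pole of order 3 at -3, modulus 3.
Denominator factor (τ + 1)^2: pole of order 2 at -1, modulus 1.
The radius of convergence is the smallest modulus among the singular points: 1.
At the order-3 pole -3 set g(τ) = (τ - (-3))^3*f(τ) = 3/(τ + 1)**2.
Order-3 pole: residue = g''(a)/2; g''(-3) = 9/8, so the residue is 9/16.
At the order-2 pole -1 set g(τ) = (τ - (-1))^2*f(τ) = 3/(τ + 3)**3.
Order-2 pole: residue = g'(a); g'(-1) = -9/16, so the residue is -9/16.
List the singular points by increasing real part (a conjugate pair: the negative imaginary part first).

Radius of convergence at 0: 1.
At -3: a pole of order 3; residue 9/16.
At -1: a pole of order 2; residue -9/16.


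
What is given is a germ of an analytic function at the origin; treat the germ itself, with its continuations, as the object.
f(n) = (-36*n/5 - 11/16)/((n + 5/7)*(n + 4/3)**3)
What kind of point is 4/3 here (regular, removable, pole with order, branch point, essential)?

The point is a regular point.

Denominator factors: n + 4/3 = 8/3 at n = 4/3; n + 5/7 = 43/21 at n = 4/3 — none vanishes.
So the germ continues analytically to 4/3.


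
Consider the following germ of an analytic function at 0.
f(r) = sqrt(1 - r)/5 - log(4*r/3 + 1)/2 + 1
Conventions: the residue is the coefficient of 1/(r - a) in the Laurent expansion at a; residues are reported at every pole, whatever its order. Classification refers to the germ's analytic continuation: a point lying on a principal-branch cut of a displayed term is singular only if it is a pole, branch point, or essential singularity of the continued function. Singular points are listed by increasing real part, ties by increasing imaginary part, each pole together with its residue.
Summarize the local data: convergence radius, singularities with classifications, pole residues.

Radius of convergence at 0: 3/4.
At -3/4: a logarithmic branch point.
At 1: an algebraic (square-root) branch point.

Branch term (-1/2)*log(1 - r/(-3/4)): its argument vanishes at r = -3/4, a logarithmic branch point, modulus 3/4.
Branch term (1/5)*sqrt(1 - r/(1)): its argument vanishes at r = 1, a square-root branch point, modulus 1.
The radius of convergence is the smallest modulus among the singular points: 3/4.
List the singular points by increasing real part (a conjugate pair: the negative imaginary part first).


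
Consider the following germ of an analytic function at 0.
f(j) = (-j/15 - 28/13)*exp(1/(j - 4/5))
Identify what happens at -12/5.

The point is a regular point.

There is no denominator, hence no pole anywhere.
The essential point of exp(1/(j - (4/5))) is 4/5, not -12/5.
So the germ continues analytically to -12/5.


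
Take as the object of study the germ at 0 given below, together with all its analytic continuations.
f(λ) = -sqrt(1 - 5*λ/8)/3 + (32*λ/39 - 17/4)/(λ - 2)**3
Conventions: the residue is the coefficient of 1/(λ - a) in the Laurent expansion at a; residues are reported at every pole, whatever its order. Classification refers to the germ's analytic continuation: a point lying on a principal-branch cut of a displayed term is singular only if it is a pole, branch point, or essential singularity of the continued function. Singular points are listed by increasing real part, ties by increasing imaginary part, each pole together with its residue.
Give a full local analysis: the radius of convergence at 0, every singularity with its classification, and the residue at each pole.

Radius of convergence at 0: 8/5.
At 8/5: an algebraic (square-root) branch point.
At 2: a pole of order 3; residue 0.

Denominator factor (λ - 2)^3: pole of order 3 at 2, modulus 2.
Branch term (-1/3)*sqrt(1 - λ/(8/5)): its argument vanishes at λ = 8/5, a square-root branch point, modulus 8/5.
The radius of convergence is the smallest modulus among the singular points: 8/5.
The branch term is analytic at 2 and contributes nothing to the residue; only the rational part matters.
At the order-3 pole 2 set g(λ) = (λ - (2))^3*(rational part) = 32*λ/39 - 17/4.
Order-3 pole: residue = g''(a)/2; g''(2) = 0, so the residue is 0.
List the singular points by increasing real part (a conjugate pair: the negative imaginary part first).


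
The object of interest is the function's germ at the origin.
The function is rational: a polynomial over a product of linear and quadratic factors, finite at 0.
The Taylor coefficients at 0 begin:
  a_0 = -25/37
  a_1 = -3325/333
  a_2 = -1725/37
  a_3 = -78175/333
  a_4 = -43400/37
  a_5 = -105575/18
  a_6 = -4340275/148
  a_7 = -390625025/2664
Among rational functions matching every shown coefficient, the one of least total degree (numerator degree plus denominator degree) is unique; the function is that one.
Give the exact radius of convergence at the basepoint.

No rational of total degree below 3 reproduces all 8 coefficients; solving the [1/2] Pade equations on them gives f(v) = (25*v/9 + 10/37)/((v - 1/5)*(v + 2)), whose expansion matches every shown term.
Denominator factor (v + 2): pole of order 1 at -2, modulus 2.
Denominator factor (v - 1/5): pole of order 1 at 1/5, modulus 1/5.
The radius of convergence is the smallest modulus among the singular points: 1/5.

The radius of convergence is 1/5.


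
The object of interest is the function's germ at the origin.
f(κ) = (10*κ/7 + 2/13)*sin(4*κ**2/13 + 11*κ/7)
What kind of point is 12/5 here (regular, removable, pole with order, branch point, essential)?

There is no denominator, hence no pole anywhere.
The factor sin(4*κ**2/13 + 11*κ/7) is entire.
So the germ continues analytically to 12/5.

The point is a regular point.


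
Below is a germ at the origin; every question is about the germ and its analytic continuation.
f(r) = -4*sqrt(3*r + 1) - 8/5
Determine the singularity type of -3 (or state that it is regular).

The point is a regular point.

There is no denominator, hence no pole anywhere.
Branch term sqrt(1 - r/(-1/3)): argument at -3 is -8, nonzero, so -3 is not its branch point (a point on a principal cut is still regular for the continued germ).
So the germ continues analytically to -3.


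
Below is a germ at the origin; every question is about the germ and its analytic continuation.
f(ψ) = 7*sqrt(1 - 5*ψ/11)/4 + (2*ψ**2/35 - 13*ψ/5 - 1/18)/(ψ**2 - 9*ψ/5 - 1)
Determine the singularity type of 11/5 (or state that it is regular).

The term (7/4)*sqrt(1 - ψ/(11/5)) has argument 1 - 11/5/(11/5) = 0 at 11/5: a square-root (algebraic, two-sheeted) branch point; the remaining terms are analytic or single-valued there.

The point is an algebraic (square-root) branch point.


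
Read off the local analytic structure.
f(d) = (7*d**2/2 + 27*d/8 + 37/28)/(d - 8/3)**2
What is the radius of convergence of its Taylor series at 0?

The radius of convergence is 8/3.

Denominator factor (d - 8/3)^2: pole of order 2 at 8/3, modulus 8/3.
The radius of convergence is the smallest modulus among the singular points: 8/3.


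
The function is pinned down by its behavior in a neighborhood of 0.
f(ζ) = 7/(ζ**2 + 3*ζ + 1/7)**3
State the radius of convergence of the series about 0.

The radius of convergence is 3/2 - (1/14)*sqrt(413).

Denominator factor (ζ**2 + 3*ζ + 1/7)^3: discriminant 59/7, real irrational roots -3/2 + (1/14)*sqrt(413) and -3/2 - (1/14)*sqrt(413); poles of order 3, moduli 3/2 - (1/14)*sqrt(413) and 3/2 + (1/14)*sqrt(413).
The radius of convergence is the smallest modulus among the singular points: 3/2 - (1/14)*sqrt(413).


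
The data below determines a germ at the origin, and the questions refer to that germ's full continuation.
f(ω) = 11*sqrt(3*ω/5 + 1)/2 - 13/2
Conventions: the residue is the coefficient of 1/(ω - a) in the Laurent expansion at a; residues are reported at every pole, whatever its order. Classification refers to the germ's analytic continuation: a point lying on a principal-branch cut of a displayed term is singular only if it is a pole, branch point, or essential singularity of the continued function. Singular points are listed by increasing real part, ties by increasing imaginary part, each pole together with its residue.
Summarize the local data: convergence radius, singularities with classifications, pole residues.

Radius of convergence at 0: 5/3.
At -5/3: an algebraic (square-root) branch point.

Branch term (11/2)*sqrt(1 - ω/(-5/3)): its argument vanishes at ω = -5/3, a square-root branch point, modulus 5/3.
The radius of convergence is the smallest modulus among the singular points: 5/3.


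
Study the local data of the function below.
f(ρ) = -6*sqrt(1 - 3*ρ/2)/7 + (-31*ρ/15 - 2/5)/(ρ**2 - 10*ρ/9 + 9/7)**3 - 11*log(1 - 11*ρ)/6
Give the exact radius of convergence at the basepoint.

The radius of convergence is 1/11.

Denominator factor (ρ**2 - 10*ρ/9 + 9/7)^3: discriminant -2216/567, complex-conjugate roots (5/9) + ((1/63)*sqrt(3878))*i and (5/9) - ((1/63)*sqrt(3878))*i; poles of order 3, moduli (3/7)*sqrt(7) and (3/7)*sqrt(7).
Branch term (-6/7)*sqrt(1 - ρ/(2/3)): its argument vanishes at ρ = 2/3, a square-root branch point, modulus 2/3.
Branch term (-11/6)*log(1 - ρ/(1/11)): its argument vanishes at ρ = 1/11, a logarithmic branch point, modulus 1/11.
The radius of convergence is the smallest modulus among the singular points: 1/11.


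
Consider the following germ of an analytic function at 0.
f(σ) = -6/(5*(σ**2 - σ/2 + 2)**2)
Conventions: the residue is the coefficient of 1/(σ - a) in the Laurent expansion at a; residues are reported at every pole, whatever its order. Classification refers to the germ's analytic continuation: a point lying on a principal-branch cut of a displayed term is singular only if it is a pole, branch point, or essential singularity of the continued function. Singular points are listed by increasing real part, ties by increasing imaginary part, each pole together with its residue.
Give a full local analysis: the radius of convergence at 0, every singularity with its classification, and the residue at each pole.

Denominator factor (σ**2 - σ/2 + 2)^2: discriminant -31/4, complex-conjugate roots (1/4) + ((1/4)*sqrt(31))*i and (1/4) - ((1/4)*sqrt(31))*i; poles of order 2, moduli sqrt(2) and sqrt(2).
The radius of convergence is the smallest modulus among the singular points: sqrt(2).
The factor σ**2 - σ/2 + 2 splits as (σ - a)(σ - a') with a = (1/4) - ((1/4)*sqrt(31))*i, a' = (1/4) + ((1/4)*sqrt(31))*i. At the order-2 pole a set g(σ) = (σ - a)^2*f(σ) = [-6/5] / (σ - a')^2.
Order-2 pole: residue = g'(a); g'((1/4) - ((1/4)*sqrt(31))*i) = -((96/4805)*sqrt(31))*i, so the residue is -((96/4805)*sqrt(31))*i.
The factor σ**2 - σ/2 + 2 splits as (σ - a)(σ - a') with a = (1/4) + ((1/4)*sqrt(31))*i, a' = (1/4) - ((1/4)*sqrt(31))*i. At the order-2 pole a set g(σ) = (σ - a)^2*f(σ) = [-6/5] / (σ - a')^2.
Order-2 pole: residue = g'(a); g'((1/4) + ((1/4)*sqrt(31))*i) = ((96/4805)*sqrt(31))*i, so the residue is ((96/4805)*sqrt(31))*i.
List the singular points by increasing real part (a conjugate pair: the negative imaginary part first).

Radius of convergence at 0: sqrt(2).
At (1/4) - ((1/4)*sqrt(31))*i: a pole of order 2; residue -((96/4805)*sqrt(31))*i.
At (1/4) + ((1/4)*sqrt(31))*i: a pole of order 2; residue ((96/4805)*sqrt(31))*i.


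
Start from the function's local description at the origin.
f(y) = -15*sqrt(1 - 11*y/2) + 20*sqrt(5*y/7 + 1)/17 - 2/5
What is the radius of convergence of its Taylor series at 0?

The radius of convergence is 2/11.

Branch term (20/17)*sqrt(1 - y/(-7/5)): its argument vanishes at y = -7/5, a square-root branch point, modulus 7/5.
Branch term (-15)*sqrt(1 - y/(2/11)): its argument vanishes at y = 2/11, a square-root branch point, modulus 2/11.
The radius of convergence is the smallest modulus among the singular points: 2/11.


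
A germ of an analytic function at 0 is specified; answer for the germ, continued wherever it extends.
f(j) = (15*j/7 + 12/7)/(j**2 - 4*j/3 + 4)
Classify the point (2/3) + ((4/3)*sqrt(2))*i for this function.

The denominator factor j**2 - 4*j/3 + 4 vanishes at (2/3) + ((4/3)*sqrt(2))*i and appears to the power 1; the numerator there equals (22/7) + ((20/7)*sqrt(2))*i, nonzero, and no other factor vanishes.
Hence a pole whose order is the multiplicity, 1.

The point is a pole of order 1.


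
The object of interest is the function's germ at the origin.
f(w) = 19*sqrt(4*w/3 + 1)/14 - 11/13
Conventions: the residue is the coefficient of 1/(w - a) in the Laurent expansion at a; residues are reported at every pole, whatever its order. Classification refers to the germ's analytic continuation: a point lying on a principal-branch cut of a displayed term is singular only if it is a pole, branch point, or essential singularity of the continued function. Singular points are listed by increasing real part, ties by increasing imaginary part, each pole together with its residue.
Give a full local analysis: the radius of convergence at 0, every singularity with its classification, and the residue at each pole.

Branch term (19/14)*sqrt(1 - w/(-3/4)): its argument vanishes at w = -3/4, a square-root branch point, modulus 3/4.
The radius of convergence is the smallest modulus among the singular points: 3/4.

Radius of convergence at 0: 3/4.
At -3/4: an algebraic (square-root) branch point.


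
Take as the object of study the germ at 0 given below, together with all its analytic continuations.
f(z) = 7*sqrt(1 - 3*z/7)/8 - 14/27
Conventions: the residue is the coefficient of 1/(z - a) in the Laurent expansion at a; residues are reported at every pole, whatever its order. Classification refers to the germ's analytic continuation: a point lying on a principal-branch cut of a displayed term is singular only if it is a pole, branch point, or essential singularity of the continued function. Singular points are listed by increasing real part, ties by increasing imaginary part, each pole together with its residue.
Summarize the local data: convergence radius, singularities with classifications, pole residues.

Branch term (7/8)*sqrt(1 - z/(7/3)): its argument vanishes at z = 7/3, a square-root branch point, modulus 7/3.
The radius of convergence is the smallest modulus among the singular points: 7/3.

Radius of convergence at 0: 7/3.
At 7/3: an algebraic (square-root) branch point.


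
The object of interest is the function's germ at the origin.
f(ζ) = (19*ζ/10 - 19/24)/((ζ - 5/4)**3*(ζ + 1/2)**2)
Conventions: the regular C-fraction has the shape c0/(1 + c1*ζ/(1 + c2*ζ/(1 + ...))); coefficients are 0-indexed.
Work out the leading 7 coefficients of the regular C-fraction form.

The regular C-fraction coefficients are [608/375, 4, -37/25, -471/925, -20176/5809, 4284304/989885, -10400465/27377571].

Taylor coefficients (expand at 0): a_0 = 608/375, a_1 = -2432/375, a_2 = 51072/3125, a_3 = -719872/15625, a_4 = 68096/625, a_5 = -103233536/390625, a_6 = 710649856/1171875.
c0 = a_0 = 608/375. Peel one level at a time: if S = 1 + c*ζ/S' with S'(0) = 1, then c is the ζ-coefficient of S and S' = c*ζ/(S - 1).
S_1 = c0/f = 1 + (4)*ζ + (148/25)*ζ^2 + ...; c1 = 4.
S_2 = c1*ζ/(S_1 - 1) = 1 + (-37/25)*ζ + (-471/625)*ζ^2 + ...; c2 = -37/25.
S_3 = c2*ζ/(S_2 - 1) = 1 + (-471/925)*ζ + (-60528/34225)*ζ^2 + ...; c3 = -471/925.
S_4 = c3*ζ/(S_3 - 1) = 1 + (-20176/5809)*ζ + (1852672/123245)*ζ^2 + ...; c4 = -20176/5809.
S_5 = c4*ζ/(S_4 - 1) = 1 + (4284304/989885)*ζ + (7843408/4770363)*ζ^2 + ...; c5 = 4284304/989885.
S_6 = c5*ζ/(S_5 - 1) = 1 + (-10400465/27377571)*ζ + ...; c6 = -10400465/27377571.


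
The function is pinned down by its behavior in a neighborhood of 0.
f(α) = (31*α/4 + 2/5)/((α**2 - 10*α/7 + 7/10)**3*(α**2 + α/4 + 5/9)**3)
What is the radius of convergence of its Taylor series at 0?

The radius of convergence is (1/3)*sqrt(5).

Denominator factor (α**2 + α/4 + 5/9)^3: discriminant -311/144, complex-conjugate roots (-1/8) + ((1/24)*sqrt(311))*i and (-1/8) - ((1/24)*sqrt(311))*i; poles of order 3, moduli (1/3)*sqrt(5) and (1/3)*sqrt(5).
Denominator factor (α**2 - 10*α/7 + 7/10)^3: discriminant -186/245, complex-conjugate roots (5/7) + ((1/70)*sqrt(930))*i and (5/7) - ((1/70)*sqrt(930))*i; poles of order 3, moduli (1/10)*sqrt(70) and (1/10)*sqrt(70).
The radius of convergence is the smallest modulus among the singular points: (1/3)*sqrt(5).


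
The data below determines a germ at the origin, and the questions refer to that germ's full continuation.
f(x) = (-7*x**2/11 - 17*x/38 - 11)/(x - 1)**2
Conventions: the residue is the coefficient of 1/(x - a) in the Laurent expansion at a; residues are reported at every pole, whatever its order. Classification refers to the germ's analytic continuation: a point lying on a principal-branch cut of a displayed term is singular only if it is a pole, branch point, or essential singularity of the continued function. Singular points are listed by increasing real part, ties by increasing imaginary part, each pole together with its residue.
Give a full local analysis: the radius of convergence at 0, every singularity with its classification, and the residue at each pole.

Radius of convergence at 0: 1.
At 1: a pole of order 2; residue -719/418.

Denominator factor (x - 1)^2: pole of order 2 at 1, modulus 1.
The radius of convergence is the smallest modulus among the singular points: 1.
At the order-2 pole 1 set g(x) = (x - (1))^2*f(x) = -7*x**2/11 - 17*x/38 - 11.
Order-2 pole: residue = g'(a); g'(1) = -719/418, so the residue is -719/418.


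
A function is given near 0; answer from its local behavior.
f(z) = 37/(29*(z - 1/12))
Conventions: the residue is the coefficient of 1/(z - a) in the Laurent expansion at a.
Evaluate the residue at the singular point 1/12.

At the order-1 pole 1/12 set g(z) = (z - (1/12))*f(z) = 37/29.
Simple pole: residue = g(a) at a = 1/12, which is 37/29.

The residue is 37/29.


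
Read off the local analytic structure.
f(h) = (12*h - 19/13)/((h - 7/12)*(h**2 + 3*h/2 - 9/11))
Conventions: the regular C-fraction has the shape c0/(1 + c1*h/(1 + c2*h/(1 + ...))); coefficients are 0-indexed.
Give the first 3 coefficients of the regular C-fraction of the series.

The regular C-fraction coefficients are [-836/273, 3721/798, -1828790/212097].

Taylor coefficients (expand at 0): a_0 = -836/273, a_1 = 81862/5733, a_2 = 2268937/40131.
c0 = a_0 = -836/273. Peel one level at a time: if S = 1 + c*h/S' with S'(0) = 1, then c is the h-coefficient of S and S' = c*h/(S - 1).
S_1 = c0/f = 1 + (3721/798)*h + (914395/22743)*h^2 + ...; c1 = 3721/798.
S_2 = c1*h/(S_1 - 1) = 1 + (-1828790/212097)*h + ...; c2 = -1828790/212097.


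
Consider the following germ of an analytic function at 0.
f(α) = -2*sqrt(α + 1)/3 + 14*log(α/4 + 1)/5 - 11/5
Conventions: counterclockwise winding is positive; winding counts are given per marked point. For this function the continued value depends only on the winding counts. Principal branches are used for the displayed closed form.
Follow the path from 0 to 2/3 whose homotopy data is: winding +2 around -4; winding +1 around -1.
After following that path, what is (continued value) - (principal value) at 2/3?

Continued minus principal equals ((4/9)*sqrt(15)) + ((56/5)*pi)*i.

The rational part is single-valued and drops out of the difference; each branch term changes only by its own monodromy.
(-2/3)*sqrt(1 - α/(-1)): winding +1 is odd, the square root flips sign, contributing -2*(-2/3)*sqrt(1 - (2/3)/(-1)) = -2*(-2/3)*sqrt(5/3) = (4/9)*sqrt(15).
(14/5)*log(1 - α/(-4)): each positive loop around -4 adds 2*pi*i to the log, so winding +2 contributes (14/5)*(2)*2*pi*i = (56/5)*pi*i.
Summing the contributions at α = 2/3 gives ((4/9)*sqrt(15)) + ((56/5)*pi)*i.


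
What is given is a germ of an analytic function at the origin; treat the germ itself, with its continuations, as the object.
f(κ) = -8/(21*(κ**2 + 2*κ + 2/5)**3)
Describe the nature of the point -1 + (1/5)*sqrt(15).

The point is a pole of order 3.

The denominator factor κ**2 + 2*κ + 2/5 vanishes at -1 + (1/5)*sqrt(15) and appears to the power 3; the numerator there equals -8/21, nonzero, and no other factor vanishes.
Hence a pole whose order is the multiplicity, 3.


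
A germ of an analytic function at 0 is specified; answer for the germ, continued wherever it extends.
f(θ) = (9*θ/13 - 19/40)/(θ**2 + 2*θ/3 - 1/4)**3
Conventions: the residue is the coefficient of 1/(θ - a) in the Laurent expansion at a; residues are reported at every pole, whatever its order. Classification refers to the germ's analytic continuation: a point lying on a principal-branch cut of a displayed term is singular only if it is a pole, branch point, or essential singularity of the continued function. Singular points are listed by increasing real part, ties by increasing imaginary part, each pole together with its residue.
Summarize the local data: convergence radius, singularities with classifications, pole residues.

Denominator factor (θ**2 + 2*θ/3 - 1/4)^3: discriminant 13/9, real irrational roots -1/3 + (1/6)*sqrt(13) and -1/3 - (1/6)*sqrt(13); poles of order 3, moduli -1/3 + (1/6)*sqrt(13) and 1/3 + (1/6)*sqrt(13).
The radius of convergence is the smallest modulus among the singular points: -1/3 + (1/6)*sqrt(13).
The factor θ**2 + 2*θ/3 - 1/4 splits as (θ - a)(θ - a') with a = -1/3 - (1/6)*sqrt(13), a' = -1/3 + (1/6)*sqrt(13). At the order-3 pole a set g(θ) = (θ - a)^3*f(θ) = [9*θ/13 - 19/40] / (θ - a')^3.
Order-3 pole: residue = g''(a)/2; g''(-1/3 - (1/6)*sqrt(13)) = (267543/285610)*sqrt(13), so the residue is (267543/571220)*sqrt(13).
The factor θ**2 + 2*θ/3 - 1/4 splits as (θ - a)(θ - a') with a = -1/3 + (1/6)*sqrt(13), a' = -1/3 - (1/6)*sqrt(13). At the order-3 pole a set g(θ) = (θ - a)^3*f(θ) = [9*θ/13 - 19/40] / (θ - a')^3.
Order-3 pole: residue = g''(a)/2; g''(-1/3 + (1/6)*sqrt(13)) = -(267543/285610)*sqrt(13), so the residue is -(267543/571220)*sqrt(13).
List the singular points by increasing real part (a conjugate pair: the negative imaginary part first).

Radius of convergence at 0: -1/3 + (1/6)*sqrt(13).
At -1/3 - (1/6)*sqrt(13): a pole of order 3; residue (267543/571220)*sqrt(13).
At -1/3 + (1/6)*sqrt(13): a pole of order 3; residue -(267543/571220)*sqrt(13).


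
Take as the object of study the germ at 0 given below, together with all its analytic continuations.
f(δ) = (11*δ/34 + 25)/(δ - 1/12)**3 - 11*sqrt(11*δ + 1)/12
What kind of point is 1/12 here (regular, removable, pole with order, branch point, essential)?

The denominator factor δ - 1/12 vanishes at 1/12 and appears to the power 3; the numerator there equals 10211/408, nonzero, and no other factor vanishes.
The branch terms are analytic at this point.
Hence a pole whose order is the multiplicity, 3.

The point is a pole of order 3.


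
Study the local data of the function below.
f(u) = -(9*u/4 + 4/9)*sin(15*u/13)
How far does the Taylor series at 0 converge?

The radius of convergence is infinite.

The factor -sin(15*u/13) is entire and contributes no finite singular point.
The polynomial part has no poles.
No finite singular points: the Taylor series at 0 converges everywhere.


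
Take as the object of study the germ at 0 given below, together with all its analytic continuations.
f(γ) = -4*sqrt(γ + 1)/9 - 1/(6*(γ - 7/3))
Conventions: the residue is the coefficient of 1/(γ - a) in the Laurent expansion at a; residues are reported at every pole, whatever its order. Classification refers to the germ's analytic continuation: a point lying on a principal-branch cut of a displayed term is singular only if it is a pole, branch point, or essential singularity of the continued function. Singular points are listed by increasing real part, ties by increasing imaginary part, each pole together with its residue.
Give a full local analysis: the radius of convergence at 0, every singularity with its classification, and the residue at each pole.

Radius of convergence at 0: 1.
At -1: an algebraic (square-root) branch point.
At 7/3: a pole of order 1; residue -1/6.

Denominator factor (γ - 7/3): pole of order 1 at 7/3, modulus 7/3.
Branch term (-4/9)*sqrt(1 - γ/(-1)): its argument vanishes at γ = -1, a square-root branch point, modulus 1.
The radius of convergence is the smallest modulus among the singular points: 1.
The branch term is analytic at 7/3 and contributes nothing to the residue; only the rational part matters.
At the order-1 pole 7/3 set g(γ) = (γ - (7/3))*(rational part) = -1/6.
Simple pole: residue = g(a) at a = 7/3, which is -1/6.
List the singular points by increasing real part (a conjugate pair: the negative imaginary part first).


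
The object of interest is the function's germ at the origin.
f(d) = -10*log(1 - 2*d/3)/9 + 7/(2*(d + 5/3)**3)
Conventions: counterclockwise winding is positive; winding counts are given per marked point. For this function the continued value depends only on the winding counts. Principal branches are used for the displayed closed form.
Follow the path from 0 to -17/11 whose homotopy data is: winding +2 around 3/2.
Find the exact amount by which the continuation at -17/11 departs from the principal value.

The rational part is single-valued and drops out of the difference; each branch term changes only by its own monodromy.
(-10/9)*log(1 - d/(3/2)): each positive loop around 3/2 adds 2*pi*i to the log, so winding +2 contributes (-10/9)*(2)*2*pi*i = -(40/9)*pi*i.
Summing the contributions at d = -17/11 gives -(40/9)*pi*i.

Continued minus principal equals -(40/9)*pi*i.


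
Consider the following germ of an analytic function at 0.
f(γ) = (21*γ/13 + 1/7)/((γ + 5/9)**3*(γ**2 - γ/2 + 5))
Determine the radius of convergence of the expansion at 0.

Denominator factor (γ**2 - γ/2 + 5): discriminant -79/4, complex-conjugate roots (1/4) + ((1/4)*sqrt(79))*i and (1/4) - ((1/4)*sqrt(79))*i; poles of order 1, moduli sqrt(5) and sqrt(5).
Denominator factor (γ + 5/9)^3: pole of order 3 at -5/9, modulus 5/9.
The radius of convergence is the smallest modulus among the singular points: 5/9.

The radius of convergence is 5/9.


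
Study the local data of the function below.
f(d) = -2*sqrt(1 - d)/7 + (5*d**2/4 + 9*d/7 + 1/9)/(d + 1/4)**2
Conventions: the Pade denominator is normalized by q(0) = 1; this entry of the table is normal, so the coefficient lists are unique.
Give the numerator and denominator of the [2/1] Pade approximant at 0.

The Pade approximant has numerator coefficients [94/63, 14921750/939897, -69073135/3759588]; denominator coefficients [1, 187657/29838].

Taylor coefficients needed (expand at 0): a_0 = 94/63, a_1 = 409/63, a_2 = -4973/84, a_3 = 187657/504.
Write the denominator as Q(d) = 1 + q1*d. Requiring Q*f - P = O(d^4) with deg P <= 2 kills the coefficients of d^3..d^3 in Q*f:
  d^3: a_3 + q1*a_2 = 0, i.e. 187657/504 + (-4973/84)*q1 = 0.
Solving this linear system: q1 = 187657/29838.
The numerator is Q*f truncated at degree 2: P0 = a_0 = 94/63; P1 = a_1 + q1*a_0 = 14921750/939897; P2 = a_2 + q1*a_1 = -69073135/3759588.


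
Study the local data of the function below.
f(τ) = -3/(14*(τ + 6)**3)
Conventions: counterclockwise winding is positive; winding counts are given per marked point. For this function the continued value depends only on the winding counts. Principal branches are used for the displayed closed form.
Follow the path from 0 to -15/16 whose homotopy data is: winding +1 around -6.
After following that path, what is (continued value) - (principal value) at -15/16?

The function is rational, hence single-valued: continuing it around any pole returns the same value, so the difference is 0.

Continued minus principal equals 0.


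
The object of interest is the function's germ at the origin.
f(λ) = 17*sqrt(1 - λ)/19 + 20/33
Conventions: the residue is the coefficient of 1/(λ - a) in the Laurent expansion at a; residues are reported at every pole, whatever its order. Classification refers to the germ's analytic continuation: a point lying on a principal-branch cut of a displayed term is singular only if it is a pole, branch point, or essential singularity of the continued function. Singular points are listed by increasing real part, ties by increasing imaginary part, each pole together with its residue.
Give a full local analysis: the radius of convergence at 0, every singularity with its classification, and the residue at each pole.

Branch term (17/19)*sqrt(1 - λ/(1)): its argument vanishes at λ = 1, a square-root branch point, modulus 1.
The radius of convergence is the smallest modulus among the singular points: 1.

Radius of convergence at 0: 1.
At 1: an algebraic (square-root) branch point.


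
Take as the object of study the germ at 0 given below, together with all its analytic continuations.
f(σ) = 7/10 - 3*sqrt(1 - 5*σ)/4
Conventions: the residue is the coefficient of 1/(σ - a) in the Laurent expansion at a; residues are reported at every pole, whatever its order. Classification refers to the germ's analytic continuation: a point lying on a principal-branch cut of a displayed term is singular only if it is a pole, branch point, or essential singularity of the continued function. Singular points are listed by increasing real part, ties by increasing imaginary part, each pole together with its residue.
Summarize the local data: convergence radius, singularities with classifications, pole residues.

Branch term (-3/4)*sqrt(1 - σ/(1/5)): its argument vanishes at σ = 1/5, a square-root branch point, modulus 1/5.
The radius of convergence is the smallest modulus among the singular points: 1/5.

Radius of convergence at 0: 1/5.
At 1/5: an algebraic (square-root) branch point.


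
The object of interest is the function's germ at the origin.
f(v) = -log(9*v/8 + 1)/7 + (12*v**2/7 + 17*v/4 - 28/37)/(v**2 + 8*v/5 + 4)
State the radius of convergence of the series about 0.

The radius of convergence is 8/9.

Denominator factor (v**2 + 8*v/5 + 4): discriminant -336/25, complex-conjugate roots (-4/5) + ((2/5)*sqrt(21))*i and (-4/5) - ((2/5)*sqrt(21))*i; poles of order 1, moduli 2 and 2.
Branch term (-1/7)*log(1 - v/(-8/9)): its argument vanishes at v = -8/9, a logarithmic branch point, modulus 8/9.
The radius of convergence is the smallest modulus among the singular points: 8/9.


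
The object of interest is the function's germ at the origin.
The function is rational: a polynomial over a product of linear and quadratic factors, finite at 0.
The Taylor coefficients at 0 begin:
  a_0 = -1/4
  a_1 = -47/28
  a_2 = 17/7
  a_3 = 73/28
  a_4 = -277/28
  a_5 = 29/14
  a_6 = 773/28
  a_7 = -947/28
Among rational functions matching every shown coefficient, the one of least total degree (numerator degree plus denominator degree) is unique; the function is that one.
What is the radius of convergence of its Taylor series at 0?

No rational of total degree below 3 reproduces all 8 coefficients; solving the [1/2] Pade equations on them gives f(y) = (-9*y/14 - 1/12)/(y**2 + y/3 + 1/3), whose expansion matches every shown term.
Denominator factor (y**2 + y/3 + 1/3): discriminant -11/9, complex-conjugate roots (-1/6) + ((1/6)*sqrt(11))*i and (-1/6) - ((1/6)*sqrt(11))*i; poles of order 1, moduli (1/3)*sqrt(3) and (1/3)*sqrt(3).
The radius of convergence is the smallest modulus among the singular points: (1/3)*sqrt(3).

The radius of convergence is (1/3)*sqrt(3).


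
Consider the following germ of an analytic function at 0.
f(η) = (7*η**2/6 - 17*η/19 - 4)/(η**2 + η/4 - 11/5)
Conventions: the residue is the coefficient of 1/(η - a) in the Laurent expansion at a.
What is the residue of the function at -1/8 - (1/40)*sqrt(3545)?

The residue is -541/912 + (7813/1077680)*sqrt(3545).

The factor η**2 + η/4 - 11/5 splits as (η - a)(η - a') with a = -1/8 - (1/40)*sqrt(3545), a' = -1/8 + (1/40)*sqrt(3545). At the order-1 pole a set g(η) = (η - a)*f(η) = [7*η**2/6 - 17*η/19 - 4] / (η - a').
Simple pole: residue = g(a) at a = -1/8 - (1/40)*sqrt(3545), which is -541/912 + (7813/1077680)*sqrt(3545).


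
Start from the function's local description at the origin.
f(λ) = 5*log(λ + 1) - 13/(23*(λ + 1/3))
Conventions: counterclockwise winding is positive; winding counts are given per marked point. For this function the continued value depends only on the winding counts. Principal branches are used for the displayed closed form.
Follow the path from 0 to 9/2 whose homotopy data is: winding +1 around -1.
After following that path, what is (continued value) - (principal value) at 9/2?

The rational part is single-valued and drops out of the difference; each branch term changes only by its own monodromy.
(5)*log(1 - λ/(-1)): each positive loop around -1 adds 2*pi*i to the log, so winding +1 contributes (5)*(1)*2*pi*i = (10)*pi*i.
Summing the contributions at λ = 9/2 gives (10)*pi*i.

Continued minus principal equals (10)*pi*i.


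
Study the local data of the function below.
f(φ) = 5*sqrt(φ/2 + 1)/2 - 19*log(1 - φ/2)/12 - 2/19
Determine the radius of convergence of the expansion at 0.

Branch term (-19/12)*log(1 - φ/(2)): its argument vanishes at φ = 2, a logarithmic branch point, modulus 2.
Branch term (5/2)*sqrt(1 - φ/(-2)): its argument vanishes at φ = -2, a square-root branch point, modulus 2.
The radius of convergence is the smallest modulus among the singular points: 2.

The radius of convergence is 2.


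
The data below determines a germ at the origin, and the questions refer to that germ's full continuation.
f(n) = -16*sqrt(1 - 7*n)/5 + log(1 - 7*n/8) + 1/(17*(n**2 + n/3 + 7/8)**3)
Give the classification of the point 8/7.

The point is a logarithmic branch point.

The term (1)*log(1 - n/(8/7)) has argument 1 - 8/7/(8/7) = 0 at 8/7: a logarithmic (infinitely-sheeted) branch point; the remaining terms are analytic or single-valued there.


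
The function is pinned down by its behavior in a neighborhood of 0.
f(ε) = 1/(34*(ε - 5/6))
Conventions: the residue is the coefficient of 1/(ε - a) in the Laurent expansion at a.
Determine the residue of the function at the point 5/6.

The residue is 1/34.

At the order-1 pole 5/6 set g(ε) = (ε - (5/6))*f(ε) = 1/34.
Simple pole: residue = g(a) at a = 5/6, which is 1/34.


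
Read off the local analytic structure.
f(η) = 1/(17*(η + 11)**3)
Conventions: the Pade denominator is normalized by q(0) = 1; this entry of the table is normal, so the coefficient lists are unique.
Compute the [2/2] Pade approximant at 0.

Taylor coefficients needed (expand at 0): a_0 = 1/22627, a_1 = -3/248897, a_2 = 6/2737867, a_3 = -10/30116537, a_4 = 15/331281907.
Write the denominator as Q(η) = 1 + q1*η + q2*η^2. Requiring Q*f - P = O(η^5) with deg P <= 2 kills the coefficients of η^3..η^4 in Q*f:
  η^3: a_3 + q1*a_2 + q2*a_1 = 0, i.e. -10/30116537 + (6/2737867)*q1 + (-3/248897)*q2 = 0.
  η^4: a_4 + q1*a_3 + q2*a_2 = 0, i.e. 15/331281907 + (-10/30116537)*q1 + (6/2737867)*q2 = 0.
Solving this linear system: q1 = 5/22, q2 = 5/363.
The numerator is Q*f truncated at degree 2: P0 = a_0 = 1/22627; P1 = a_1 + q1*a_0 = -1/497794; P2 = a_2 + q1*a_1 + q2*a_0 = 1/16427202.

The Pade approximant has numerator coefficients [1/22627, -1/497794, 1/16427202]; denominator coefficients [1, 5/22, 5/363].


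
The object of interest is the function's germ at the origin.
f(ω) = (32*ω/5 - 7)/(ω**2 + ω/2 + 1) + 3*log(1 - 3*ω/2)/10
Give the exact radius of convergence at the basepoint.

The radius of convergence is 2/3.

Denominator factor (ω**2 + ω/2 + 1): discriminant -15/4, complex-conjugate roots (-1/4) + ((1/4)*sqrt(15))*i and (-1/4) - ((1/4)*sqrt(15))*i; poles of order 1, moduli 1 and 1.
Branch term (3/10)*log(1 - ω/(2/3)): its argument vanishes at ω = 2/3, a logarithmic branch point, modulus 2/3.
The radius of convergence is the smallest modulus among the singular points: 2/3.


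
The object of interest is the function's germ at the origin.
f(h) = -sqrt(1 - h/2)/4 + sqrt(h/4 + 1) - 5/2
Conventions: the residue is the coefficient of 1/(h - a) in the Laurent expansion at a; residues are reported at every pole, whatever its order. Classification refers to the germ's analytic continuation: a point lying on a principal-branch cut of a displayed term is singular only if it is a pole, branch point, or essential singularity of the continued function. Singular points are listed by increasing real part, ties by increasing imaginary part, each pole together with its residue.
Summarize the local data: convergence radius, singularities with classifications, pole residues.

Branch term (-1/4)*sqrt(1 - h/(2)): its argument vanishes at h = 2, a square-root branch point, modulus 2.
Branch term (1)*sqrt(1 - h/(-4)): its argument vanishes at h = -4, a square-root branch point, modulus 4.
The radius of convergence is the smallest modulus among the singular points: 2.
List the singular points by increasing real part (a conjugate pair: the negative imaginary part first).

Radius of convergence at 0: 2.
At -4: an algebraic (square-root) branch point.
At 2: an algebraic (square-root) branch point.
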